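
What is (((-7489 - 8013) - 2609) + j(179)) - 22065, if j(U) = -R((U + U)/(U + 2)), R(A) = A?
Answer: -7272214/181 ≈ -40178.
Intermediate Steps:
j(U) = -2*U/(2 + U) (j(U) = -(U + U)/(U + 2) = -2*U/(2 + U))
(((-7489 - 8013) - 2609) + j(179)) - 22065 = (((-7489 - 8013) - 2609) - 2*179/(2 + 179)) - 22065 = ((-15502 - 2609) - 2*179/181) - 22065 = (-18111 - 2*179*1/181) - 22065 = (-18111 - 358/181) - 22065 = -3278449/181 - 22065 = -7272214/181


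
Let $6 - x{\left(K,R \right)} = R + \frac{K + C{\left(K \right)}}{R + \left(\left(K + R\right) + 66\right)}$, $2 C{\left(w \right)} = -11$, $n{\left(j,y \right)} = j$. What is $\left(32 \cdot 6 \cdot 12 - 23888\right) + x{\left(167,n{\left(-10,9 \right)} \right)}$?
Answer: $- \frac{9188291}{426} \approx -21569.0$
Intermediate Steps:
$C{\left(w \right)} = - \frac{11}{2}$ ($C{\left(w \right)} = \frac{1}{2} \left(-11\right) = - \frac{11}{2}$)
$x{\left(K,R \right)} = 6 - R - \frac{- \frac{11}{2} + K}{66 + K + 2 R}$ ($x{\left(K,R \right)} = 6 - \left(R + \frac{K - \frac{11}{2}}{R + \left(\left(K + R\right) + 66\right)}\right) = 6 - \left(R + \frac{- \frac{11}{2} + K}{R + \left(66 + K + R\right)}\right) = 6 - \left(R + \frac{- \frac{11}{2} + K}{66 + K + 2 R}\right) = 6 - R - \frac{- \frac{11}{2} + K}{66 + K + 2 R}$)
$\left(32 \cdot 6 \cdot 12 - 23888\right) + x{\left(167,n{\left(-10,9 \right)} \right)} = \left(32 \cdot 6 \cdot 12 - 23888\right) + \frac{\frac{803}{2} - -540 - 2 \left(-10\right)^{2} + 5 \cdot 167 - 167 \left(-10\right)}{66 + 167 + 2 \left(-10\right)} = \left(192 \cdot 12 - 23888\right) + \frac{\frac{803}{2} + 540 - 200 + 835 + 1670}{66 + 167 - 20} = \left(2304 - 23888\right) + \frac{\frac{803}{2} + 540 - 200 + 835 + 1670}{213} = -21584 + \frac{1}{213} \cdot \frac{6493}{2} = -21584 + \frac{6493}{426} = - \frac{9188291}{426}$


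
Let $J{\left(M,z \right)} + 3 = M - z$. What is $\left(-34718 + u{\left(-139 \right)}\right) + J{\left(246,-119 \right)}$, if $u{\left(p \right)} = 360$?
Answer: $-33996$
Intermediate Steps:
$J{\left(M,z \right)} = -3 + M - z$ ($J{\left(M,z \right)} = -3 + \left(M - z\right) = -3 + M - z$)
$\left(-34718 + u{\left(-139 \right)}\right) + J{\left(246,-119 \right)} = \left(-34718 + 360\right) - -362 = -34358 + \left(-3 + 246 + 119\right) = -34358 + 362 = -33996$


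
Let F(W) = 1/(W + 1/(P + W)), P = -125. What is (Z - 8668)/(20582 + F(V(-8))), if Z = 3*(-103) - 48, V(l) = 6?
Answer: -1286965/2935017 ≈ -0.43849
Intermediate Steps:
F(W) = 1/(W + 1/(-125 + W))
Z = -357 (Z = -309 - 48 = -357)
(Z - 8668)/(20582 + F(V(-8))) = (-357 - 8668)/(20582 + (-125 + 6)/(1 + 6² - 125*6)) = -9025/(20582 - 119/(1 + 36 - 750)) = -9025/(20582 - 119/(-713)) = -9025/(20582 - 1/713*(-119)) = -9025/(20582 + 119/713) = -9025/14675085/713 = -9025*713/14675085 = -1286965/2935017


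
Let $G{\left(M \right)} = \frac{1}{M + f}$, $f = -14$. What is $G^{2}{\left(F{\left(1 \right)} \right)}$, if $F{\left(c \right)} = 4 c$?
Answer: $\frac{1}{100} \approx 0.01$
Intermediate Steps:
$G{\left(M \right)} = \frac{1}{-14 + M}$ ($G{\left(M \right)} = \frac{1}{M - 14} = \frac{1}{-14 + M}$)
$G^{2}{\left(F{\left(1 \right)} \right)} = \left(\frac{1}{-14 + 4 \cdot 1}\right)^{2} = \left(\frac{1}{-14 + 4}\right)^{2} = \left(\frac{1}{-10}\right)^{2} = \left(- \frac{1}{10}\right)^{2} = \frac{1}{100}$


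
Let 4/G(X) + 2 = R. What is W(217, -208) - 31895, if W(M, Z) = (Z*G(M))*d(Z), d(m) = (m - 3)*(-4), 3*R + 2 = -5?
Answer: 130153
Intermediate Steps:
R = -7/3 (R = -⅔ + (⅓)*(-5) = -⅔ - 5/3 = -7/3 ≈ -2.3333)
d(m) = 12 - 4*m (d(m) = (-3 + m)*(-4) = 12 - 4*m)
G(X) = -12/13 (G(X) = 4/(-2 - 7/3) = 4/(-13/3) = 4*(-3/13) = -12/13)
W(M, Z) = -12*Z*(12 - 4*Z)/13 (W(M, Z) = (Z*(-12/13))*(12 - 4*Z) = (-12*Z/13)*(12 - 4*Z) = -12*Z*(12 - 4*Z)/13)
W(217, -208) - 31895 = (48/13)*(-208)*(-3 - 208) - 31895 = (48/13)*(-208)*(-211) - 31895 = 162048 - 31895 = 130153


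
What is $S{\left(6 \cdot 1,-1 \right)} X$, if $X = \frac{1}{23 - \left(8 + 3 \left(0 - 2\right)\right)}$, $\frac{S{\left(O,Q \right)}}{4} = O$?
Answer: $\frac{8}{7} \approx 1.1429$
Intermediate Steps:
$S{\left(O,Q \right)} = 4 O$
$X = \frac{1}{21}$ ($X = \frac{1}{23 - 2} = \frac{1}{21} \approx 0.047619$)
$S{\left(6 \cdot 1,-1 \right)} X = 4 \cdot 6 \cdot 1 \cdot \frac{1}{21} = 4 \cdot 6 \cdot \frac{1}{21} = 24 \cdot \frac{1}{21} = \frac{8}{7}$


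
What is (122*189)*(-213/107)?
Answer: -4911354/107 ≈ -45901.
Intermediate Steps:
(122*189)*(-213/107) = 23058*(-213*1/107) = 23058*(-213/107) = -4911354/107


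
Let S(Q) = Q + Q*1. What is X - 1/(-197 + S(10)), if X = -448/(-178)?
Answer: 39737/15753 ≈ 2.5225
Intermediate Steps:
S(Q) = 2*Q (S(Q) = Q + Q = 2*Q)
X = 224/89 (X = -448*(-1/178) = 224/89 ≈ 2.5169)
X - 1/(-197 + S(10)) = 224/89 - 1/(-197 + 2*10) = 224/89 - 1/(-197 + 20) = 224/89 - 1/(-177) = 224/89 - 1*(-1/177) = 224/89 + 1/177 = 39737/15753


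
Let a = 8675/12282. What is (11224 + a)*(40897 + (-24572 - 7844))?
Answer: 389735430161/4094 ≈ 9.5197e+7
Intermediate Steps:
a = 8675/12282 (a = 8675*(1/12282) = 8675/12282 ≈ 0.70632)
(11224 + a)*(40897 + (-24572 - 7844)) = (11224 + 8675/12282)*(40897 + (-24572 - 7844)) = 137861843*(40897 - 32416)/12282 = (137861843/12282)*8481 = 389735430161/4094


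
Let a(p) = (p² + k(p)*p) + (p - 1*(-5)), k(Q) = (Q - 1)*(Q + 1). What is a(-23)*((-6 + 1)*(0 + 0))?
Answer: 0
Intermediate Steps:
k(Q) = (1 + Q)*(-1 + Q) (k(Q) = (-1 + Q)*(1 + Q) = (1 + Q)*(-1 + Q))
a(p) = 5 + p + p² + p*(-1 + p²) (a(p) = (p² + (-1 + p²)*p) + (p - 1*(-5)) = (p² + p*(-1 + p²)) + (p + 5) = (p² + p*(-1 + p²)) + (5 + p) = 5 + p + p² + p*(-1 + p²))
a(-23)*((-6 + 1)*(0 + 0)) = (5 + (-23)² + (-23)³)*((-6 + 1)*(0 + 0)) = (5 + 529 - 12167)*(-5*0) = -11633*0 = 0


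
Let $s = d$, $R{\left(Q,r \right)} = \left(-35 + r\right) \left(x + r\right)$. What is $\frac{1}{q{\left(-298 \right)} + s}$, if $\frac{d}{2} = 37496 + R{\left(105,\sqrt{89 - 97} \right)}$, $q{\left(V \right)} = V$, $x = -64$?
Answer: $\frac{13193}{1044383766} + \frac{11 i \sqrt{2}}{174063961} \approx 1.2632 \cdot 10^{-5} + 8.9371 \cdot 10^{-8} i$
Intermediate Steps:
$R{\left(Q,r \right)} = \left(-64 + r\right) \left(-35 + r\right)$ ($R{\left(Q,r \right)} = \left(-35 + r\right) \left(-64 + r\right) = \left(-64 + r\right) \left(-35 + r\right)$)
$d = 79456 - 396 i \sqrt{2}$ ($d = 2 \left(37496 + \left(2240 + \left(\sqrt{89 - 97}\right)^{2} - 99 \sqrt{89 - 97}\right)\right) = 2 \left(37496 + \left(2240 + \left(\sqrt{-8}\right)^{2} - 99 \sqrt{-8}\right)\right) = 2 \left(37496 + \left(2240 + \left(2 i \sqrt{2}\right)^{2} - 99 \cdot 2 i \sqrt{2}\right)\right) = 2 \left(37496 - \left(-2232 + 198 i \sqrt{2}\right)\right) = 2 \left(37496 + \left(2232 - 198 i \sqrt{2}\right)\right) = 2 \left(39728 - 198 i \sqrt{2}\right) = 79456 - 396 i \sqrt{2} \approx 79456.0 - 560.03 i$)
$s = 79456 - 396 i \sqrt{2} \approx 79456.0 - 560.03 i$
$\frac{1}{q{\left(-298 \right)} + s} = \frac{1}{-298 + \left(79456 - 396 i \sqrt{2}\right)} = \frac{1}{79158 - 396 i \sqrt{2}}$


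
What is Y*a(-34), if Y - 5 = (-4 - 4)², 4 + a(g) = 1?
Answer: -207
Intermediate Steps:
a(g) = -3 (a(g) = -4 + 1 = -3)
Y = 69 (Y = 5 + (-4 - 4)² = 5 + (-8)² = 5 + 64 = 69)
Y*a(-34) = 69*(-3) = -207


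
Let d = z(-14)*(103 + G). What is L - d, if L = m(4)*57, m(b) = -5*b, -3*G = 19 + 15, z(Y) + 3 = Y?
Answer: 1255/3 ≈ 418.33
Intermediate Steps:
z(Y) = -3 + Y
G = -34/3 (G = -(19 + 15)/3 = -⅓*34 = -34/3 ≈ -11.333)
L = -1140 (L = -5*4*57 = -20*57 = -1140)
d = -4675/3 (d = (-3 - 14)*(103 - 34/3) = -17*275/3 = -4675/3 ≈ -1558.3)
L - d = -1140 - 1*(-4675/3) = -1140 + 4675/3 = 1255/3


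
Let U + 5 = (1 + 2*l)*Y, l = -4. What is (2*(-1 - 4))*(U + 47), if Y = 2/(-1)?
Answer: -560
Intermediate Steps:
Y = -2 (Y = 2*(-1) = -2)
U = 9 (U = -5 + (1 + 2*(-4))*(-2) = -5 + (1 - 8)*(-2) = -5 - 7*(-2) = -5 + 14 = 9)
(2*(-1 - 4))*(U + 47) = (2*(-1 - 4))*(9 + 47) = (2*(-5))*56 = -10*56 = -560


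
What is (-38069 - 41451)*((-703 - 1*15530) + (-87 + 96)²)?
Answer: 1284407040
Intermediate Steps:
(-38069 - 41451)*((-703 - 1*15530) + (-87 + 96)²) = -79520*((-703 - 15530) + 9²) = -79520*(-16233 + 81) = -79520*(-16152) = 1284407040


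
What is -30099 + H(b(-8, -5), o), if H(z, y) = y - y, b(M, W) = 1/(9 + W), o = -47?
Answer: -30099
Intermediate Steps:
H(z, y) = 0
-30099 + H(b(-8, -5), o) = -30099 + 0 = -30099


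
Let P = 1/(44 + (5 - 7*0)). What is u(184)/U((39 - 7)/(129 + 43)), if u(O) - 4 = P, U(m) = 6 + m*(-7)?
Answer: 8471/9898 ≈ 0.85583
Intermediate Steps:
U(m) = 6 - 7*m
P = 1/49 (P = 1/(44 + (5 + 0)) = 1/(44 + 5) = 1/49 ≈ 0.020408)
u(O) = 197/49 (u(O) = 4 + 1/49 = 197/49)
u(184)/U((39 - 7)/(129 + 43)) = 197/(49*(6 - 7*(39 - 7)/(129 + 43))) = 197/(49*(6 - 224/172)) = 197/(49*(6 - 7*8/43)) = 197/(49*(6 - 56/43)) = 197/(49*(202/43)) = (197/49)*(43/202) = 8471/9898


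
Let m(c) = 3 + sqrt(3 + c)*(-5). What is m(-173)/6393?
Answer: 1/2131 - 5*I*sqrt(170)/6393 ≈ 0.00046926 - 0.010197*I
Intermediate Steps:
m(c) = 3 - 5*sqrt(3 + c)
m(-173)/6393 = (3 - 5*sqrt(3 - 173))/6393 = (3 - 5*I*sqrt(170))*(1/6393) = 1/2131 - 5*I*sqrt(170)/6393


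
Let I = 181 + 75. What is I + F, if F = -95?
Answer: 161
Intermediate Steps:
I = 256
I + F = 256 - 95 = 161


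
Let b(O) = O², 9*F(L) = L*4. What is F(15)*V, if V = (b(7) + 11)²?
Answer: 24000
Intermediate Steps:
F(L) = 4*L/9 (F(L) = (L*4)/9 = (4*L)/9 = 4*L/9)
V = 3600 (V = (7² + 11)² = (49 + 11)² = 60² = 3600)
F(15)*V = ((4/9)*15)*3600 = (20/3)*3600 = 24000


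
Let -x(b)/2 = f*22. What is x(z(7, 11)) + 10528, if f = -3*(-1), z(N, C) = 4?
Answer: 10396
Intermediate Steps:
f = 3
x(b) = -132 (x(b) = -6*22 = -2*66 = -132)
x(z(7, 11)) + 10528 = -132 + 10528 = 10396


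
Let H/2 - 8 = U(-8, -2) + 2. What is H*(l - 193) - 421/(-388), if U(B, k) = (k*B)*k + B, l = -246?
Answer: 10220341/388 ≈ 26341.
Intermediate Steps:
U(B, k) = B + B*k² (U(B, k) = (B*k)*k + B = B*k² + B = B + B*k²)
H = -60 (H = 16 + 2*(-8*(1 + (-2)²) + 2) = 16 + 2*(-8*(1 + 4) + 2) = 16 + 2*(-8*5 + 2) = 16 + 2*(-40 + 2) = 16 + 2*(-38) = 16 - 76 = -60)
H*(l - 193) - 421/(-388) = -60*(-246 - 193) - 421/(-388) = -60*(-439) - 421*(-1/388) = 26340 + 421/388 = 10220341/388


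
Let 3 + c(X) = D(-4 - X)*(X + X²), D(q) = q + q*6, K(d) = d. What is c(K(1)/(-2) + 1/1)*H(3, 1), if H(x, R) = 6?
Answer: -639/4 ≈ -159.75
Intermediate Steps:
D(q) = 7*q (D(q) = q + 6*q = 7*q)
c(X) = -3 + (-28 - 7*X)*(X + X²) (c(X) = -3 + (7*(-4 - X))*(X + X²) = -3 + (-28 - 7*X)*(X + X²))
c(K(1)/(-2) + 1/1)*H(3, 1) = (-3 - 35*(1/(-2) + 1/1)² - 28*(1/(-2) + 1/1) - 7*(1/(-2) + 1/1)³)*6 = (-3 - 35*(1*(-½) + 1*1)² - 28*(1*(-½) + 1*1) - 7*(1*(-½) + 1*1)³)*6 = (-3 - 35*(-½ + 1)² - 28*(-½ + 1) - 7*(-½ + 1)³)*6 = (-3 - 35*(½)² - 28*½ - 7*(½)³)*6 = (-3 - 35*¼ - 14 - 7*⅛)*6 = (-3 - 35/4 - 14 - 7/8)*6 = -213/8*6 = -639/4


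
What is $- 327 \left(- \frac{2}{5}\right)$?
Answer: $\frac{654}{5} \approx 130.8$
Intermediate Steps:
$- 327 \left(- \frac{2}{5}\right) = - 327 \left(\left(-2\right) \frac{1}{5}\right) = \left(-327\right) \left(- \frac{2}{5}\right) = \frac{654}{5}$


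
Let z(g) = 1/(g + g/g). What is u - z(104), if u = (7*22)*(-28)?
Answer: -452761/105 ≈ -4312.0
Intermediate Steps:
z(g) = 1/(1 + g) (z(g) = 1/(g + 1) = 1/(1 + g))
u = -4312 (u = 154*(-28) = -4312)
u - z(104) = -4312 - 1/(1 + 104) = -4312 - 1/105 = -452761/105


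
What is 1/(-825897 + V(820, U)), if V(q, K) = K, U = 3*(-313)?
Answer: -1/826836 ≈ -1.2094e-6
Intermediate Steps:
U = -939
1/(-825897 + V(820, U)) = 1/(-825897 - 939) = 1/(-826836) = -1/826836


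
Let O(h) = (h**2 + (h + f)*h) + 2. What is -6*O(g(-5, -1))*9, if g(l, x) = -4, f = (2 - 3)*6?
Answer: -3132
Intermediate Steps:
f = -6 (f = -1*6 = -6)
O(h) = 2 + h**2 + h*(-6 + h) (O(h) = (h**2 + (h - 6)*h) + 2 = (h**2 + (-6 + h)*h) + 2 = (h**2 + h*(-6 + h)) + 2 = 2 + h**2 + h*(-6 + h))
-6*O(g(-5, -1))*9 = -6*(2 - 6*(-4) + 2*(-4)**2)*9 = -6*(2 + 24 + 2*16)*9 = -6*(2 + 24 + 32)*9 = -6*58*9 = -348*9 = -3132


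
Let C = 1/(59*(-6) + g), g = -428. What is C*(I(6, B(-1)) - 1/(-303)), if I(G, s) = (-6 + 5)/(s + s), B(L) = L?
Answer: -305/473892 ≈ -0.00064361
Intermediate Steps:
C = -1/782 (C = 1/(59*(-6) - 428) = 1/(-354 - 428) = 1/(-782) = -1/782 ≈ -0.0012788)
I(G, s) = -1/(2*s)
C*(I(6, B(-1)) - 1/(-303)) = -(-1/2/(-1) - 1/(-303))/782 = -(-1/2*(-1) - 1*(-1/303))/782 = -(1/2 + 1/303)/782 = -1/782*305/606 = -305/473892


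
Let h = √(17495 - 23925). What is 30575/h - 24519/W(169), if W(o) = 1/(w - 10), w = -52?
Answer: 1520178 - 6115*I*√6430/1286 ≈ 1.5202e+6 - 381.29*I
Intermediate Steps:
W(o) = -1/62 (W(o) = 1/(-52 - 10) = 1/(-62) = -1/62)
h = I*√6430 (h = √(-6430) = I*√6430 ≈ 80.187*I)
30575/h - 24519/W(169) = 30575/((I*√6430)) - 24519/(-1/62) = 30575*(-I*√6430/6430) - 24519*(-62) = -6115*I*√6430/1286 + 1520178 = 1520178 - 6115*I*√6430/1286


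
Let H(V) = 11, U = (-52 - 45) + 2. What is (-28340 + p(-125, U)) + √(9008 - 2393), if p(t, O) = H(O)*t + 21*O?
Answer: -31710 + 21*√15 ≈ -31629.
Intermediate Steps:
U = -95 (U = -97 + 2 = -95)
p(t, O) = 11*t + 21*O
(-28340 + p(-125, U)) + √(9008 - 2393) = (-28340 + (11*(-125) + 21*(-95))) + √(9008 - 2393) = (-28340 + (-1375 - 1995)) + √6615 = (-28340 - 3370) + 21*√15 = -31710 + 21*√15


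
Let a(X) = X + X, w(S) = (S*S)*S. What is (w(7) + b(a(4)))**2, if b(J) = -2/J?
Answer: 1879641/16 ≈ 1.1748e+5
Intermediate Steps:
w(S) = S**3 (w(S) = S**2*S = S**3)
a(X) = 2*X
(w(7) + b(a(4)))**2 = (7**3 - 2/(2*4))**2 = (343 - 2/8)**2 = (343 - 2*1/8)**2 = (343 - 1/4)**2 = (1371/4)**2 = 1879641/16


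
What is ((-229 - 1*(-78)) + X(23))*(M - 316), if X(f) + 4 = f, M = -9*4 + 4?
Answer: 45936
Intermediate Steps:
M = -32 (M = -36 + 4 = -32)
X(f) = -4 + f
((-229 - 1*(-78)) + X(23))*(M - 316) = ((-229 - 1*(-78)) + (-4 + 23))*(-32 - 316) = ((-229 + 78) + 19)*(-348) = (-151 + 19)*(-348) = -132*(-348) = 45936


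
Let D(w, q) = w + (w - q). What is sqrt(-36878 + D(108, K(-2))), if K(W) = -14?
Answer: 6*I*sqrt(1018) ≈ 191.44*I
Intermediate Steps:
D(w, q) = -q + 2*w
sqrt(-36878 + D(108, K(-2))) = sqrt(-36878 + (-1*(-14) + 2*108)) = sqrt(-36878 + (14 + 216)) = sqrt(-36878 + 230) = sqrt(-36648) = 6*I*sqrt(1018)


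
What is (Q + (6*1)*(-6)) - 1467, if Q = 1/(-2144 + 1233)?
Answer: -1369234/911 ≈ -1503.0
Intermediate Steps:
Q = -1/911 (Q = 1/(-911) = -1/911 ≈ -0.0010977)
(Q + (6*1)*(-6)) - 1467 = (-1/911 + (6*1)*(-6)) - 1467 = (-1/911 + 6*(-6)) - 1467 = (-1/911 - 36) - 1467 = -32797/911 - 1467 = -1369234/911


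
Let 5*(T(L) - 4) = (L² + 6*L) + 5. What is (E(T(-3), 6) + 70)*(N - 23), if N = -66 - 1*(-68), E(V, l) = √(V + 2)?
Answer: -1470 - 21*√130/5 ≈ -1517.9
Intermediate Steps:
T(L) = 5 + L²/5 + 6*L/5 (T(L) = 4 + ((L² + 6*L) + 5)/5 = 4 + (5 + L² + 6*L)/5 = 4 + (1 + L²/5 + 6*L/5) = 5 + L²/5 + 6*L/5)
E(V, l) = √(2 + V)
N = 2 (N = -66 + 68 = 2)
(E(T(-3), 6) + 70)*(N - 23) = (√(2 + (5 + (⅕)*(-3)² + (6/5)*(-3))) + 70)*(2 - 23) = (√(2 + (5 + (⅕)*9 - 18/5)) + 70)*(-21) = (√(2 + (5 + 9/5 - 18/5)) + 70)*(-21) = (√(2 + 16/5) + 70)*(-21) = (√(26/5) + 70)*(-21) = (√130/5 + 70)*(-21) = (70 + √130/5)*(-21) = -1470 - 21*√130/5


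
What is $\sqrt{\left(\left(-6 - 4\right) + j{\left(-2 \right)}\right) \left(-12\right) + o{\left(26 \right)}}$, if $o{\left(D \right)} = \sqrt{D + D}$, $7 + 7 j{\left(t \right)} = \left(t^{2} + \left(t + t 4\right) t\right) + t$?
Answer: $\frac{\sqrt{4620 + 98 \sqrt{13}}}{7} \approx 10.075$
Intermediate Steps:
$j{\left(t \right)} = -1 + \frac{t}{7} + \frac{6 t^{2}}{7}$ ($j{\left(t \right)} = -1 + \frac{\left(t^{2} + \left(t + t 4\right) t\right) + t}{7} = -1 + \frac{\left(t^{2} + \left(t + 4 t\right) t\right) + t}{7} = -1 + \frac{\left(t^{2} + 5 t t\right) + t}{7} = -1 + \frac{\left(t^{2} + 5 t^{2}\right) + t}{7} = -1 + \frac{6 t^{2} + t}{7} = -1 + \frac{t + 6 t^{2}}{7} = -1 + \left(\frac{t}{7} + \frac{6 t^{2}}{7}\right) = -1 + \frac{t}{7} + \frac{6 t^{2}}{7}$)
$o{\left(D \right)} = \sqrt{2} \sqrt{D}$ ($o{\left(D \right)} = \sqrt{2 D} = \sqrt{2} \sqrt{D}$)
$\sqrt{\left(\left(-6 - 4\right) + j{\left(-2 \right)}\right) \left(-12\right) + o{\left(26 \right)}} = \sqrt{\left(\left(-6 - 4\right) + \left(-1 + \frac{1}{7} \left(-2\right) + \frac{6 \left(-2\right)^{2}}{7}\right)\right) \left(-12\right) + \sqrt{2} \sqrt{26}} = \sqrt{\left(-10 - - \frac{15}{7}\right) \left(-12\right) + 2 \sqrt{13}} = \sqrt{\left(-10 + \frac{15}{7}\right) \left(-12\right) + 2 \sqrt{13}} = \sqrt{\left(- \frac{55}{7}\right) \left(-12\right) + 2 \sqrt{13}} = \sqrt{\frac{660}{7} + 2 \sqrt{13}}$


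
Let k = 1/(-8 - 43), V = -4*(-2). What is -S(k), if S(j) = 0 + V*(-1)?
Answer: 8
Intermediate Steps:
V = 8
k = -1/51 (k = 1/(-51) = -1/51 ≈ -0.019608)
S(j) = -8 (S(j) = 0 + 8*(-1) = 0 - 8 = -8)
-S(k) = -1*(-8) = 8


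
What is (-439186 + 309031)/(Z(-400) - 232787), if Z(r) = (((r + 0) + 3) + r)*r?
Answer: -43385/28671 ≈ -1.5132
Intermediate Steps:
Z(r) = r*(3 + 2*r) (Z(r) = ((r + 3) + r)*r = ((3 + r) + r)*r = (3 + 2*r)*r = r*(3 + 2*r))
(-439186 + 309031)/(Z(-400) - 232787) = (-439186 + 309031)/(-400*(3 + 2*(-400)) - 232787) = -130155/(-400*(3 - 800) - 232787) = -130155/(-400*(-797) - 232787) = -130155/(318800 - 232787) = -130155/86013 = -130155*1/86013 = -43385/28671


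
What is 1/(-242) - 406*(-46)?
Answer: 4519591/242 ≈ 18676.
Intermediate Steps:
1/(-242) - 406*(-46) = -1/242 + 18676 = 4519591/242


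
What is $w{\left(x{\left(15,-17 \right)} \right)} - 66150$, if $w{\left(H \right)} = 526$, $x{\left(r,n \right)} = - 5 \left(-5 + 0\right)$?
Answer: $-65624$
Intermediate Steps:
$x{\left(r,n \right)} = 25$ ($x{\left(r,n \right)} = \left(-5\right) \left(-5\right) = 25$)
$w{\left(x{\left(15,-17 \right)} \right)} - 66150 = 526 - 66150 = -65624$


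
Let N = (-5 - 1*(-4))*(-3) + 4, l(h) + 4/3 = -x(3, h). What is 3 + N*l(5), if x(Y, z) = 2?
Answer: -61/3 ≈ -20.333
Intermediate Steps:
l(h) = -10/3 (l(h) = -4/3 - 1*2 = -4/3 - 2 = -10/3)
N = 7 (N = (-5 + 4)*(-3) + 4 = -1*(-3) + 4 = 3 + 4 = 7)
3 + N*l(5) = 3 + 7*(-10/3) = 3 - 70/3 = -61/3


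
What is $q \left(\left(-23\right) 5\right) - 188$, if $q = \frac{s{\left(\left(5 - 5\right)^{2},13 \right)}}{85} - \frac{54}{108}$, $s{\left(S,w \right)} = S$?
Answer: $- \frac{261}{2} \approx -130.5$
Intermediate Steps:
$q = - \frac{1}{2}$ ($q = \frac{\left(5 - 5\right)^{2}}{85} - \frac{54}{108} = 0^{2} \cdot \frac{1}{85} - \frac{1}{2} = 0 \cdot \frac{1}{85} - \frac{1}{2} = 0 - \frac{1}{2} = - \frac{1}{2} \approx -0.5$)
$q \left(\left(-23\right) 5\right) - 188 = - \frac{\left(-23\right) 5}{2} - 188 = \left(- \frac{1}{2}\right) \left(-115\right) - 188 = \frac{115}{2} - 188 = - \frac{261}{2}$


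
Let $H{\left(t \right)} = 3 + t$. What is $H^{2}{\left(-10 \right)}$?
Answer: $49$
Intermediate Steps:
$H^{2}{\left(-10 \right)} = \left(3 - 10\right)^{2} = \left(-7\right)^{2} = 49$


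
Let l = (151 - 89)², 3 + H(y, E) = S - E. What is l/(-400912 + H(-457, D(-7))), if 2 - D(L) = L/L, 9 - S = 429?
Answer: -961/100334 ≈ -0.0095780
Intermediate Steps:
S = -420 (S = 9 - 1*429 = 9 - 429 = -420)
D(L) = 1 (D(L) = 2 - L/L = 2 - 1*1 = 2 - 1 = 1)
H(y, E) = -423 - E (H(y, E) = -3 + (-420 - E) = -423 - E)
l = 3844 (l = 62² = 3844)
l/(-400912 + H(-457, D(-7))) = 3844/(-400912 + (-423 - 1*1)) = 3844/(-400912 + (-423 - 1)) = 3844/(-400912 - 424) = 3844/(-401336) = 3844*(-1/401336) = -961/100334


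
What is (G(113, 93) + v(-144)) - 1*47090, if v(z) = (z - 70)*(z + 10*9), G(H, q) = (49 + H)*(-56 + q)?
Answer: -29540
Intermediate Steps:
G(H, q) = (-56 + q)*(49 + H)
v(z) = (-70 + z)*(90 + z) (v(z) = (-70 + z)*(z + 90) = (-70 + z)*(90 + z))
(G(113, 93) + v(-144)) - 1*47090 = ((-2744 - 56*113 + 49*93 + 113*93) + (-6300 + (-144)² + 20*(-144))) - 1*47090 = ((-2744 - 6328 + 4557 + 10509) + (-6300 + 20736 - 2880)) - 47090 = (5994 + 11556) - 47090 = 17550 - 47090 = -29540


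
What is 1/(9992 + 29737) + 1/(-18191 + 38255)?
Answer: 1049/13984608 ≈ 7.5011e-5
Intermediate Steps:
1/(9992 + 29737) + 1/(-18191 + 38255) = 1/39729 + 1/20064 = 1049/13984608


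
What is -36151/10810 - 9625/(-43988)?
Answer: -106154567/33965020 ≈ -3.1254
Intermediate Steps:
-36151/10810 - 9625/(-43988) = -36151*1/10810 - 9625*(-1/43988) = -36151/10810 + 1375/6284 = -106154567/33965020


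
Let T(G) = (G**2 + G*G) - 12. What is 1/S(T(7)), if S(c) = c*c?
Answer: 1/7396 ≈ 0.00013521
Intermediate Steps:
T(G) = -12 + 2*G**2 (T(G) = (G**2 + G**2) - 12 = 2*G**2 - 12 = -12 + 2*G**2)
S(c) = c**2
1/S(T(7)) = 1/((-12 + 2*7**2)**2) = 1/((-12 + 2*49)**2) = 1/((-12 + 98)**2) = 1/(86**2) = 1/7396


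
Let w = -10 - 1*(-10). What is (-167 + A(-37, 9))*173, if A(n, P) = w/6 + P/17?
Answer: -489590/17 ≈ -28799.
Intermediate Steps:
w = 0 (w = -10 + 10 = 0)
A(n, P) = P/17 (A(n, P) = 0/6 + P/17 = 0*(⅙) + P*(1/17) = 0 + P/17 = P/17)
(-167 + A(-37, 9))*173 = (-167 + (1/17)*9)*173 = (-167 + 9/17)*173 = -2830/17*173 = -489590/17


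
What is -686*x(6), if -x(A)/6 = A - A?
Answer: 0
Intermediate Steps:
x(A) = 0 (x(A) = -6*(A - A) = -6*0 = 0)
-686*x(6) = -686*0 = 0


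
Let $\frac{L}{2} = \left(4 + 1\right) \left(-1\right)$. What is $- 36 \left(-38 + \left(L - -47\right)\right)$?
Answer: $36$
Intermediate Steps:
$L = -10$ ($L = 2 \left(4 + 1\right) \left(-1\right) = 2 \cdot 5 \left(-1\right) = 2 \left(-5\right) = -10$)
$- 36 \left(-38 + \left(L - -47\right)\right) = - 36 \left(-38 - -37\right) = - 36 \left(-38 + \left(-10 + 47\right)\right) = - 36 \left(-38 + 37\right) = \left(-36\right) \left(-1\right) = 36$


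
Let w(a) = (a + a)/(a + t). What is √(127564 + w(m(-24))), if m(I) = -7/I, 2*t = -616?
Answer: √141981918990/1055 ≈ 357.16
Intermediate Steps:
t = -308 (t = (½)*(-616) = -308)
w(a) = 2*a/(-308 + a) (w(a) = (a + a)/(a - 308) = (2*a)/(-308 + a) = 2*a/(-308 + a))
√(127564 + w(m(-24))) = √(127564 + 2*(-7/(-24))/(-308 - 7/(-24))) = √(127564 + 2*(-7*(-1/24))/(-308 - 7*(-1/24))) = √(127564 + 2*(7/24)/(-308 + 7/24)) = √(127564 + 2*(7/24)/(-7385/24)) = √(127564 + 2*(7/24)*(-24/7385)) = √(127564 - 2/1055) = √(134580018/1055) = √141981918990/1055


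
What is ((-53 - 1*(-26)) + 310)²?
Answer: 80089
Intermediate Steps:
((-53 - 1*(-26)) + 310)² = ((-53 + 26) + 310)² = (-27 + 310)² = 283² = 80089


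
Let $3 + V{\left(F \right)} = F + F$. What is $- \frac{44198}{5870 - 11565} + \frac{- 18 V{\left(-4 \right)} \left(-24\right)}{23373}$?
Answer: $\frac{111775246}{14789915} \approx 7.5575$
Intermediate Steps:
$V{\left(F \right)} = -3 + 2 F$ ($V{\left(F \right)} = -3 + \left(F + F\right) = -3 + 2 F$)
$- \frac{44198}{5870 - 11565} + \frac{- 18 V{\left(-4 \right)} \left(-24\right)}{23373} = - \frac{44198}{5870 - 11565} + \frac{- 18 \left(-3 + 2 \left(-4\right)\right) \left(-24\right)}{23373} = - \frac{44198}{5870 - 11565} + - 18 \left(-3 - 8\right) \left(-24\right) \frac{1}{23373} = - \frac{44198}{-5695} + \left(-18\right) \left(-11\right) \left(-24\right) \frac{1}{23373} = \left(-44198\right) \left(- \frac{1}{5695}\right) + 198 \left(-24\right) \frac{1}{23373} = \frac{44198}{5695} - \frac{528}{2597} = \frac{111775246}{14789915}$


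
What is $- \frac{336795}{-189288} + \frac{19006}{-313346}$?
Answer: $\frac{1544481187}{898676328} \approx 1.7186$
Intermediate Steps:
$- \frac{336795}{-189288} + \frac{19006}{-313346} = \left(-336795\right) \left(- \frac{1}{189288}\right) + 19006 \left(- \frac{1}{313346}\right) = \frac{112265}{63096} - \frac{9503}{156673} = \frac{1544481187}{898676328}$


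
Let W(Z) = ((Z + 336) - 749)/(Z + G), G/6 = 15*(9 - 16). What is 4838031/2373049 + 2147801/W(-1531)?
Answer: 11014274195085353/4613207256 ≈ 2.3876e+6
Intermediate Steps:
G = -630 (G = 6*(15*(9 - 16)) = 6*(15*(-7)) = 6*(-105) = -630)
W(Z) = (-413 + Z)/(-630 + Z) (W(Z) = ((Z + 336) - 749)/(Z - 630) = ((336 + Z) - 749)/(-630 + Z) = (-413 + Z)/(-630 + Z))
4838031/2373049 + 2147801/W(-1531) = 4838031/2373049 + 2147801/(((-413 - 1531)/(-630 - 1531))) = 4838031*(1/2373049) + 2147801/((-1944/(-2161))) = 4838031/2373049 + 2147801/((-1/2161*(-1944))) = 4838031/2373049 + 2147801/(1944/2161) = 4838031/2373049 + 2147801*(2161/1944) = 4838031/2373049 + 4641397961/1944 = 11014274195085353/4613207256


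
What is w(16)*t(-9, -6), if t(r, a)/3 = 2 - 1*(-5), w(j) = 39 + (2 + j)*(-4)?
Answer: -693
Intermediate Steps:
w(j) = 31 - 4*j (w(j) = 39 + (-8 - 4*j) = 31 - 4*j)
t(r, a) = 21 (t(r, a) = 3*(2 - 1*(-5)) = 3*(2 + 5) = 3*7 = 21)
w(16)*t(-9, -6) = (31 - 4*16)*21 = (31 - 64)*21 = -33*21 = -693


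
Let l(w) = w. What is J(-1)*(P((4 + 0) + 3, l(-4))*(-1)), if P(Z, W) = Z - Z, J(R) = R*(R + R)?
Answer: 0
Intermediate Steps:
J(R) = 2*R² (J(R) = R*(2*R) = 2*R²)
P(Z, W) = 0
J(-1)*(P((4 + 0) + 3, l(-4))*(-1)) = (2*(-1)²)*(0*(-1)) = (2*1)*0 = 2*0 = 0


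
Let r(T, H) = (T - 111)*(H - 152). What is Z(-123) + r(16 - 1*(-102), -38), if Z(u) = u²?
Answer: 13799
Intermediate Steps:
r(T, H) = (-152 + H)*(-111 + T) (r(T, H) = (-111 + T)*(-152 + H) = (-152 + H)*(-111 + T))
Z(-123) + r(16 - 1*(-102), -38) = (-123)² + (16872 - 152*(16 - 1*(-102)) - 111*(-38) - 38*(16 - 1*(-102))) = 15129 + (16872 - 152*(16 + 102) + 4218 - 38*(16 + 102)) = 15129 + (16872 - 152*118 + 4218 - 38*118) = 15129 + (16872 - 17936 + 4218 - 4484) = 15129 - 1330 = 13799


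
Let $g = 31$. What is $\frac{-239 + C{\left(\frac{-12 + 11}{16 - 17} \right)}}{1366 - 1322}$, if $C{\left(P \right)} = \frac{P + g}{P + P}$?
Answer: $- \frac{223}{44} \approx -5.0682$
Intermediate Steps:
$C{\left(P \right)} = \frac{31 + P}{2 P}$ ($C{\left(P \right)} = \frac{P + 31}{P + P} = \frac{31 + P}{2 P}$)
$\frac{-239 + C{\left(\frac{-12 + 11}{16 - 17} \right)}}{1366 - 1322} = \frac{-239 + \frac{31 + \frac{-12 + 11}{16 - 17}}{2 \frac{-12 + 11}{16 - 17}}}{1366 - 1322} = \frac{-239 + \frac{31 - \frac{1}{-1}}{2 \left(- \frac{1}{-1}\right)}}{44} = \frac{-239 + \frac{31 - -1}{2 \left(\left(-1\right) \left(-1\right)\right)}}{44} = \frac{-239 + \frac{31 + 1}{2 \cdot 1}}{44} = \frac{-239 + \frac{1}{2} \cdot 1 \cdot 32}{44} = \frac{-239 + 16}{44} = \frac{1}{44} \left(-223\right) = - \frac{223}{44}$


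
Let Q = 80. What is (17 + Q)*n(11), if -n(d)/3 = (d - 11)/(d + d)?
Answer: 0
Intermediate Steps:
n(d) = -3*(-11 + d)/(2*d) (n(d) = -3*(d - 11)/(d + d) = -3*(-11 + d)/(2*d))
(17 + Q)*n(11) = (17 + 80)*((3/2)*(11 - 1*11)/11) = 97*((3/2)*(1/11)*(11 - 11)) = 97*((3/2)*(1/11)*0) = 97*0 = 0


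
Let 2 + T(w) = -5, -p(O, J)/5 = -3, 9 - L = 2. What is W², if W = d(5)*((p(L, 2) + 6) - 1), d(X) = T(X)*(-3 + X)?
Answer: 78400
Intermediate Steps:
L = 7 (L = 9 - 1*2 = 9 - 2 = 7)
p(O, J) = 15 (p(O, J) = -5*(-3) = 15)
T(w) = -7 (T(w) = -2 - 5 = -7)
d(X) = 21 - 7*X (d(X) = -7*(-3 + X) = 21 - 7*X)
W = -280 (W = (21 - 7*5)*((15 + 6) - 1) = (21 - 35)*(21 - 1) = -14*20 = -280)
W² = (-280)² = 78400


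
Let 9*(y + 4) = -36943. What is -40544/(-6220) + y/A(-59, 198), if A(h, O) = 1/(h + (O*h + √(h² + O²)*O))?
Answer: 675135123869/13995 - 813538*√42685 ≈ -1.1984e+8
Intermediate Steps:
y = -36979/9 (y = -4 + (⅑)*(-36943) = -4 - 36943/9 = -36979/9 ≈ -4108.8)
A(h, O) = 1/(h + O*h + O*√(O² + h²)) (A(h, O) = 1/(h + (O*h + √(O² + h²)*O)) = 1/(h + (O*h + O*√(O² + h²))) = 1/(h + O*h + O*√(O² + h²)))
-40544/(-6220) + y/A(-59, 198) = -40544/(-6220) - (-434170439/9 + 813538*√(198² + (-59)²)) = -40544*(-1/6220) - (-434170439/9 + 813538*√(39204 + 3481)) = 10136/1555 - (-434170439/9 + 813538*√42685) = 10136/1555 - 36979*(-11741 + 198*√42685)/9 = 10136/1555 + (434170439/9 - 813538*√42685) = 675135123869/13995 - 813538*√42685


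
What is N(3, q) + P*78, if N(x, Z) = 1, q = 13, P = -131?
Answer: -10217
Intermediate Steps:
N(3, q) + P*78 = 1 - 131*78 = 1 - 10218 = -10217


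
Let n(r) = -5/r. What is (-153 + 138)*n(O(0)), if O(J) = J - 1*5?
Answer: -15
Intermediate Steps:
O(J) = -5 + J (O(J) = J - 5 = -5 + J)
(-153 + 138)*n(O(0)) = (-153 + 138)*(-5/(-5 + 0)) = -(-75)/(-5) = -(-75)*(-1)/5 = -15*1 = -15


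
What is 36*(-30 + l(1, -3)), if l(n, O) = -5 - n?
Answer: -1296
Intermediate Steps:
36*(-30 + l(1, -3)) = 36*(-30 + (-5 - 1*1)) = 36*(-30 + (-5 - 1)) = 36*(-30 - 6) = 36*(-36) = -1296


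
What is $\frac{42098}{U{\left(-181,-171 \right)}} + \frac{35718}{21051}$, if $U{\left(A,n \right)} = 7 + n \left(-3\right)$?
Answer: $\frac{150796393}{1824420} \approx 82.654$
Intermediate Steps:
$U{\left(A,n \right)} = 7 - 3 n$
$\frac{42098}{U{\left(-181,-171 \right)}} + \frac{35718}{21051} = \frac{42098}{7 - -513} + \frac{35718}{21051} = \frac{42098}{7 + 513} + 35718 \cdot \frac{1}{21051} = \frac{42098}{520} + \frac{11906}{7017} = 42098 \cdot \frac{1}{520} + \frac{11906}{7017} = \frac{21049}{260} + \frac{11906}{7017} = \frac{150796393}{1824420}$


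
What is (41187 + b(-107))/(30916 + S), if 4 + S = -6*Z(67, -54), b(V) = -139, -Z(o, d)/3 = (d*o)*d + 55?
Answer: 20524/1774299 ≈ 0.011567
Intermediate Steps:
Z(o, d) = -165 - 3*o*d² (Z(o, d) = -3*((d*o)*d + 55) = -3*(o*d² + 55) = -3*(55 + o*d²) = -165 - 3*o*d²)
S = 3517682 (S = -4 - 6*(-165 - 3*67*(-54)²) = -4 - 6*(-165 - 3*67*2916) = -4 - 6*(-165 - 586116) = -4 - 6*(-586281) = -4 + 3517686 = 3517682)
(41187 + b(-107))/(30916 + S) = (41187 - 139)/(30916 + 3517682) = 41048/3548598 = 41048*(1/3548598) = 20524/1774299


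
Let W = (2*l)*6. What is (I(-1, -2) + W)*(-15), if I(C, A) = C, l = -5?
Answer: 915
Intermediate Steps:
W = -60 (W = (2*(-5))*6 = -10*6 = -60)
(I(-1, -2) + W)*(-15) = (-1 - 60)*(-15) = -61*(-15) = 915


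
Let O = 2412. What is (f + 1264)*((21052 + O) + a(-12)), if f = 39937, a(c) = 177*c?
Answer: 879229340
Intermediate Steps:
(f + 1264)*((21052 + O) + a(-12)) = (39937 + 1264)*((21052 + 2412) + 177*(-12)) = 41201*(23464 - 2124) = 41201*21340 = 879229340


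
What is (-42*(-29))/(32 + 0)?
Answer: 609/16 ≈ 38.063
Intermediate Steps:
(-42*(-29))/(32 + 0) = 1218/32 = 1218*(1/32) = 609/16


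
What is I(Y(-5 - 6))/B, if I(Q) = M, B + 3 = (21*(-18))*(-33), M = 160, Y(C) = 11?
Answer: 160/12471 ≈ 0.012830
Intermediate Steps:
B = 12471 (B = -3 + (21*(-18))*(-33) = -3 - 378*(-33) = -3 + 12474 = 12471)
I(Q) = 160
I(Y(-5 - 6))/B = 160/12471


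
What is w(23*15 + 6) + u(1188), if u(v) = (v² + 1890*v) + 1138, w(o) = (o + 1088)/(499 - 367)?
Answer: 482831303/132 ≈ 3.6578e+6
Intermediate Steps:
w(o) = 272/33 + o/132 (w(o) = (1088 + o)/132 = (1088 + o)*(1/132) = 272/33 + o/132)
u(v) = 1138 + v² + 1890*v
w(23*15 + 6) + u(1188) = (272/33 + (23*15 + 6)/132) + (1138 + 1188² + 1890*1188) = (272/33 + (345 + 6)/132) + (1138 + 1411344 + 2245320) = (272/33 + (1/132)*351) + 3657802 = (272/33 + 117/44) + 3657802 = 1439/132 + 3657802 = 482831303/132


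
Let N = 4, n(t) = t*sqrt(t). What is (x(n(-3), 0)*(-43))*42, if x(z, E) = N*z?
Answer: 21672*I*sqrt(3) ≈ 37537.0*I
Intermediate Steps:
n(t) = t**(3/2)
x(z, E) = 4*z
(x(n(-3), 0)*(-43))*42 = ((4*(-3)**(3/2))*(-43))*42 = ((4*(-3*I*sqrt(3)))*(-43))*42 = (-12*I*sqrt(3)*(-43))*42 = (516*I*sqrt(3))*42 = 21672*I*sqrt(3)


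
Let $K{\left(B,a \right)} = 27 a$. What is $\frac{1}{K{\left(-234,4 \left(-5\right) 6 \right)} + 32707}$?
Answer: $\frac{1}{29467} \approx 3.3936 \cdot 10^{-5}$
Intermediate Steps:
$\frac{1}{K{\left(-234,4 \left(-5\right) 6 \right)} + 32707} = \frac{1}{27 \cdot 4 \left(-5\right) 6 + 32707} = \frac{1}{27 \left(\left(-20\right) 6\right) + 32707} = \frac{1}{27 \left(-120\right) + 32707} = \frac{1}{-3240 + 32707} = \frac{1}{29467}$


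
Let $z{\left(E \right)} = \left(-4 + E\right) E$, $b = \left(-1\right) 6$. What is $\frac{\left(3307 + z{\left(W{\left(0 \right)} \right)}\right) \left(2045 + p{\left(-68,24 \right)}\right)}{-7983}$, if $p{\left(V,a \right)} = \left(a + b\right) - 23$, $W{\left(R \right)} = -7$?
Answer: $- \frac{767040}{887} \approx -864.76$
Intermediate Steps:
$b = -6$
$z{\left(E \right)} = E \left(-4 + E\right)$
$p{\left(V,a \right)} = -29 + a$ ($p{\left(V,a \right)} = \left(a - 6\right) - 23 = \left(-6 + a\right) - 23 = -29 + a$)
$\frac{\left(3307 + z{\left(W{\left(0 \right)} \right)}\right) \left(2045 + p{\left(-68,24 \right)}\right)}{-7983} = \frac{\left(3307 - 7 \left(-4 - 7\right)\right) \left(2045 + \left(-29 + 24\right)\right)}{-7983} = \left(3307 - -77\right) \left(2045 - 5\right) \left(- \frac{1}{7983}\right) = \left(3307 + 77\right) 2040 \left(- \frac{1}{7983}\right) = 3384 \cdot 2040 \left(- \frac{1}{7983}\right) = 6903360 \left(- \frac{1}{7983}\right) = - \frac{767040}{887}$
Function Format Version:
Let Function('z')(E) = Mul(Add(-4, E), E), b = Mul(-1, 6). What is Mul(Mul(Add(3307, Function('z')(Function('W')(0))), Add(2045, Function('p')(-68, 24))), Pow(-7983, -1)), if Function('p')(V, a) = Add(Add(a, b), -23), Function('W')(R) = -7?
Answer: Rational(-767040, 887) ≈ -864.76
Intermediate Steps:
b = -6
Function('z')(E) = Mul(E, Add(-4, E))
Function('p')(V, a) = Add(-29, a) (Function('p')(V, a) = Add(Add(a, -6), -23) = Add(Add(-6, a), -23) = Add(-29, a))
Mul(Mul(Add(3307, Function('z')(Function('W')(0))), Add(2045, Function('p')(-68, 24))), Pow(-7983, -1)) = Mul(Mul(Add(3307, Mul(-7, Add(-4, -7))), Add(2045, Add(-29, 24))), Pow(-7983, -1)) = Mul(Mul(Add(3307, Mul(-7, -11)), Add(2045, -5)), Rational(-1, 7983)) = Mul(Mul(Add(3307, 77), 2040), Rational(-1, 7983)) = Mul(Mul(3384, 2040), Rational(-1, 7983)) = Mul(6903360, Rational(-1, 7983)) = Rational(-767040, 887)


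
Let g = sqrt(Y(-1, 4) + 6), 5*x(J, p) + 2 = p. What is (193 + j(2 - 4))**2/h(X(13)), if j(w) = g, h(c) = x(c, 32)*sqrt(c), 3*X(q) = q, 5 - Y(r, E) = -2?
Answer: sqrt(39)*(193 + sqrt(13))**2/78 ≈ 3094.8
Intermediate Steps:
x(J, p) = -2/5 + p/5
Y(r, E) = 7 (Y(r, E) = 5 - 1*(-2) = 5 + 2 = 7)
X(q) = q/3
g = sqrt(13) (g = sqrt(7 + 6) = sqrt(13) ≈ 3.6056)
h(c) = 6*sqrt(c) (h(c) = (-2/5 + (1/5)*32)*sqrt(c) = (-2/5 + 32/5)*sqrt(c) = 6*sqrt(c))
j(w) = sqrt(13)
(193 + j(2 - 4))**2/h(X(13)) = (193 + sqrt(13))**2/((6*sqrt((1/3)*13))) = (193 + sqrt(13))**2/((6*sqrt(13/3))) = (193 + sqrt(13))**2/((6*(sqrt(39)/3))) = (193 + sqrt(13))**2/((2*sqrt(39))) = (193 + sqrt(13))**2*(sqrt(39)/78) = sqrt(39)*(193 + sqrt(13))**2/78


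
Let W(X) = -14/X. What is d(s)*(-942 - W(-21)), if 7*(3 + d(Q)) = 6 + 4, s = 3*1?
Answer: 4444/3 ≈ 1481.3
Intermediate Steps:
s = 3
d(Q) = -11/7 (d(Q) = -3 + (6 + 4)/7 = -3 + (1/7)*10 = -3 + 10/7 = -11/7)
d(s)*(-942 - W(-21)) = -11*(-942 - (-14)/(-21))/7 = -11*(-942 - (-14)*(-1)/21)/7 = -11*(-942 - 1*2/3)/7 = -11*(-942 - 2/3)/7 = -11/7*(-2828/3) = 4444/3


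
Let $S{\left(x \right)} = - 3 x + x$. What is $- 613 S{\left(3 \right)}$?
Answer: $3678$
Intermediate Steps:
$S{\left(x \right)} = - 2 x$
$- 613 S{\left(3 \right)} = - 613 \left(\left(-2\right) 3\right) = \left(-613\right) \left(-6\right) = 3678$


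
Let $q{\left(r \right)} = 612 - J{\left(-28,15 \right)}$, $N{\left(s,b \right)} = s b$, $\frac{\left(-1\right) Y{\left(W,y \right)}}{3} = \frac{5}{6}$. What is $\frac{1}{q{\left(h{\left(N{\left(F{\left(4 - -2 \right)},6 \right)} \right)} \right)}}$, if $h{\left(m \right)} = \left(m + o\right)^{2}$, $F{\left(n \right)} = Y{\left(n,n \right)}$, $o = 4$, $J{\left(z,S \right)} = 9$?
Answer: $\frac{1}{603} \approx 0.0016584$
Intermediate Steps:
$Y{\left(W,y \right)} = - \frac{5}{2}$ ($Y{\left(W,y \right)} = - 3 \cdot \frac{5}{6} = - 3 \cdot 5 \cdot \frac{1}{6} = \left(-3\right) \frac{5}{6} = - \frac{5}{2}$)
$F{\left(n \right)} = - \frac{5}{2}$
$N{\left(s,b \right)} = b s$
$h{\left(m \right)} = \left(4 + m\right)^{2}$ ($h{\left(m \right)} = \left(m + 4\right)^{2} = \left(4 + m\right)^{2}$)
$q{\left(r \right)} = 603$ ($q{\left(r \right)} = 612 - 9 = 603$)
$\frac{1}{q{\left(h{\left(N{\left(F{\left(4 - -2 \right)},6 \right)} \right)} \right)}} = \frac{1}{603}$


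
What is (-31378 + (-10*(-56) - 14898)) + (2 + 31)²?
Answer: -44627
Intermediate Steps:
(-31378 + (-10*(-56) - 14898)) + (2 + 31)² = (-31378 + (560 - 14898)) + 33² = (-31378 - 14338) + 1089 = -45716 + 1089 = -44627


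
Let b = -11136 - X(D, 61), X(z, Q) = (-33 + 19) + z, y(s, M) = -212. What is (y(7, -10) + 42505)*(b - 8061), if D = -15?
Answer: -810672224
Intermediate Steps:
X(z, Q) = -14 + z
b = -11107 (b = -11136 - (-14 - 15) = -11136 - 1*(-29) = -11136 + 29 = -11107)
(y(7, -10) + 42505)*(b - 8061) = (-212 + 42505)*(-11107 - 8061) = 42293*(-19168) = -810672224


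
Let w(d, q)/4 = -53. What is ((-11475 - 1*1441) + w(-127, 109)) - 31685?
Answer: -44813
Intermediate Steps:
w(d, q) = -212 (w(d, q) = 4*(-53) = -212)
((-11475 - 1*1441) + w(-127, 109)) - 31685 = ((-11475 - 1*1441) - 212) - 31685 = ((-11475 - 1441) - 212) - 31685 = (-12916 - 212) - 31685 = -13128 - 31685 = -44813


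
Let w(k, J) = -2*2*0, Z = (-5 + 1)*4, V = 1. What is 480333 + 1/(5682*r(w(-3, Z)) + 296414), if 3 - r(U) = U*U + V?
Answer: 147835930075/307778 ≈ 4.8033e+5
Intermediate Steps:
Z = -16 (Z = -4*4 = -16)
w(k, J) = 0 (w(k, J) = -4*0 = 0)
r(U) = 2 - U² (r(U) = 3 - (U*U + 1) = 3 - (U² + 1) = 3 - (1 + U²) = 3 + (-1 - U²) = 2 - U²)
480333 + 1/(5682*r(w(-3, Z)) + 296414) = 480333 + 1/(5682*(2 - 1*0²) + 296414) = 480333 + 1/(5682*(2 - 1*0) + 296414) = 480333 + 1/(5682*(2 + 0) + 296414) = 480333 + 1/(5682*2 + 296414) = 480333 + 1/(11364 + 296414) = 480333 + 1/307778 = 147835930075/307778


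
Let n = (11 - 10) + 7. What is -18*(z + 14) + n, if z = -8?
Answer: -100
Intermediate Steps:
n = 8 (n = 1 + 7 = 8)
-18*(z + 14) + n = -18*(-8 + 14) + 8 = -18*6 + 8 = -108 + 8 = -100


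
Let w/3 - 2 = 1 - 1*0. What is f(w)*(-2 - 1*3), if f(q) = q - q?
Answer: 0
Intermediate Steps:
w = 9 (w = 6 + 3*(1 - 1*0) = 6 + 3*(1 + 0) = 6 + 3*1 = 6 + 3 = 9)
f(q) = 0
f(w)*(-2 - 1*3) = 0*(-2 - 1*3) = 0*(-2 - 3) = 0*(-5) = 0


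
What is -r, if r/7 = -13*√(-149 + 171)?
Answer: 91*√22 ≈ 426.83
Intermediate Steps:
r = -91*√22 (r = 7*(-13*√(-149 + 171)) = 7*(-13*√22) = -91*√22 ≈ -426.83)
-r = -(-91)*√22 = 91*√22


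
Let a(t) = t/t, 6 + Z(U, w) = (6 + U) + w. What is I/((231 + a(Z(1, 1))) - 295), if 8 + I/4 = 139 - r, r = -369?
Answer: -2000/63 ≈ -31.746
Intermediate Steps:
Z(U, w) = U + w (Z(U, w) = -6 + ((6 + U) + w) = -6 + (6 + U + w) = U + w)
I = 2000 (I = -32 + 4*(139 - 1*(-369)) = -32 + 4*(139 + 369) = -32 + 4*508 = -32 + 2032 = 2000)
a(t) = 1
I/((231 + a(Z(1, 1))) - 295) = 2000/((231 + 1) - 295) = 2000/(232 - 295) = 2000/(-63) = 2000*(-1/63) = -2000/63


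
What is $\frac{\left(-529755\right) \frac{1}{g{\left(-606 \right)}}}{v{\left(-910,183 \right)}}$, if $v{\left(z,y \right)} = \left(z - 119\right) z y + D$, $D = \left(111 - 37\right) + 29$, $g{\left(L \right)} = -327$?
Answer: $\frac{176585}{18678182557} \approx 9.4541 \cdot 10^{-6}$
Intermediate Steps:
$D = 103$ ($D = \left(111 + \left(-55 + 18\right)\right) + 29 = \left(111 - 37\right) + 29 = 74 + 29 = 103$)
$v{\left(z,y \right)} = 103 + y z \left(-119 + z\right)$ ($v{\left(z,y \right)} = \left(z - 119\right) z y + 103 = \left(-119 + z\right) z y + 103 = z \left(-119 + z\right) y + 103 = y z \left(-119 + z\right) + 103 = 103 + y z \left(-119 + z\right)$)
$\frac{\left(-529755\right) \frac{1}{g{\left(-606 \right)}}}{v{\left(-910,183 \right)}} = \frac{\left(-529755\right) \frac{1}{-327}}{103 + 183 \left(-910\right)^{2} - 21777 \left(-910\right)} = \frac{\left(-529755\right) \left(- \frac{1}{327}\right)}{103 + 183 \cdot 828100 + 19817070} = \frac{176585}{109 \left(103 + 151542300 + 19817070\right)} = \frac{176585}{109 \cdot 171359473} = \frac{176585}{109} \cdot \frac{1}{171359473} = \frac{176585}{18678182557}$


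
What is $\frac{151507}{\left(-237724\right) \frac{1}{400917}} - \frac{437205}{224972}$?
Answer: $- \frac{854080802962668}{3342577733} \approx -2.5552 \cdot 10^{5}$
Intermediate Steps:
$\frac{151507}{\left(-237724\right) \frac{1}{400917}} - \frac{437205}{224972} = \frac{151507}{- \frac{237724}{400917}} - \frac{437205}{224972} = 151507 \left(- \frac{400917}{237724}\right) - \frac{437205}{224972} = - \frac{60741731919}{237724} - \frac{437205}{224972} = - \frac{854080802962668}{3342577733}$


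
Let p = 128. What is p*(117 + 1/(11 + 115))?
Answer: 943552/63 ≈ 14977.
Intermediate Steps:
p*(117 + 1/(11 + 115)) = 128*(117 + 1/(11 + 115)) = 128*(117 + 1/126) = 128*(14743/126) = 943552/63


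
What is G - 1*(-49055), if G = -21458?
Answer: 27597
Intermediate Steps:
G - 1*(-49055) = -21458 - 1*(-49055) = -21458 + 49055 = 27597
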